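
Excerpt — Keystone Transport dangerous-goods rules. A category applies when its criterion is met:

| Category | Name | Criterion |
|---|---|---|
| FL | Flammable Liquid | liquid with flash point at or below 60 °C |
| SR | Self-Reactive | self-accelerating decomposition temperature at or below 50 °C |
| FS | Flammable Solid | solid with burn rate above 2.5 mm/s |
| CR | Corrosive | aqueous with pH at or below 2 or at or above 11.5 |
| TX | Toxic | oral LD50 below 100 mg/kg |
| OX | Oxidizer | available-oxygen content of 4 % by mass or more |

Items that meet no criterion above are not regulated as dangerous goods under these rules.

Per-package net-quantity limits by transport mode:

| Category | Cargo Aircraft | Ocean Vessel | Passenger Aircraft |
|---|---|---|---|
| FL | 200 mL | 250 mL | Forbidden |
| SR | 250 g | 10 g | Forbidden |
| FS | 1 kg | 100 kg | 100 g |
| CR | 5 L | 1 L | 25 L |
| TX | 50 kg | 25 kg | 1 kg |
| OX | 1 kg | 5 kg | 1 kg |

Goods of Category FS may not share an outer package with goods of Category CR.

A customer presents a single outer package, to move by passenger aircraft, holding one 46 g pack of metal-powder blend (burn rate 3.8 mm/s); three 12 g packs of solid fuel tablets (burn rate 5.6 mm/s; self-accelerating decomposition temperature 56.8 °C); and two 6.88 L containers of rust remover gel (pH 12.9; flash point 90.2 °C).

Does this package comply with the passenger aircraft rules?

No

With burn rate 3.8 mm/s (> 2.5 mm/s), the metal-powder blend falls in Category FS.
Burn rate 5.6 mm/s meets the Category FS criterion (Flammable Solid), so the solid fuel tablets are Category FS.
Rust remover gel: pH 12.9 ≥ 11.5 → Category CR (Corrosive).
Category FS net quantity: 46 g + (three 12 g packs = 36 g) = 82 g.
82 g is within the passenger aircraft limit of 100 g for Category FS.
Category CR quantity: two 6.88 L containers = 13.76 L.
13.76 L is within the passenger aircraft limit of 25 L for Category CR.
Category FS and Category CR may not share an outer package.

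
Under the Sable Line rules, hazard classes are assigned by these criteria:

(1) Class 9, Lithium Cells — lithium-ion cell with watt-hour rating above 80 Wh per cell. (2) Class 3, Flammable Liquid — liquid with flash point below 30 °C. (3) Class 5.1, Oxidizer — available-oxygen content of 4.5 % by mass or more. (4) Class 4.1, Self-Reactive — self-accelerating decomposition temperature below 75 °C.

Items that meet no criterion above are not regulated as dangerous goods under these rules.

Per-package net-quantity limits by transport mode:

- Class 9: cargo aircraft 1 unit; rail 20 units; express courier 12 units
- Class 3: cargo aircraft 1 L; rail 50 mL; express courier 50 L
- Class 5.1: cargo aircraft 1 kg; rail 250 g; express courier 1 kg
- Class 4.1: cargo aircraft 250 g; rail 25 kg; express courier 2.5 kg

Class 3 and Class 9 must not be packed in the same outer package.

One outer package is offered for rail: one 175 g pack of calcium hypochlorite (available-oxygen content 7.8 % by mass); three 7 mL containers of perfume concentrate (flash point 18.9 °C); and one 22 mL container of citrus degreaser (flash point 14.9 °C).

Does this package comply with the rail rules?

Yes

Calcium hypochlorite: available-oxygen content 7.8 % by mass ≥ 4.5 % by mass → Class 5.1 (Oxidizer).
Flash point 18.9 °C meets the Class 3 criterion (Flammable Liquid), so the perfume concentrate is Class 3.
Citrus degreaser: flash point 14.9 °C < 30 °C → Class 3 (Flammable Liquid).
Total Class 3: (three 7 mL containers = 21 mL) + 22 mL = 43 mL.
43 mL ≤ 50 mL (rail limit, Class 3) — within limit.
Class 5.1 quantity: 175 g.
175 g is within the rail limit of 250 g for Class 5.1.
The segregation rule (Class 3 with Class 9) does not apply to Class 3 with Class 5.1.
Every hazard class is within its rail limit and no segregation rule is violated.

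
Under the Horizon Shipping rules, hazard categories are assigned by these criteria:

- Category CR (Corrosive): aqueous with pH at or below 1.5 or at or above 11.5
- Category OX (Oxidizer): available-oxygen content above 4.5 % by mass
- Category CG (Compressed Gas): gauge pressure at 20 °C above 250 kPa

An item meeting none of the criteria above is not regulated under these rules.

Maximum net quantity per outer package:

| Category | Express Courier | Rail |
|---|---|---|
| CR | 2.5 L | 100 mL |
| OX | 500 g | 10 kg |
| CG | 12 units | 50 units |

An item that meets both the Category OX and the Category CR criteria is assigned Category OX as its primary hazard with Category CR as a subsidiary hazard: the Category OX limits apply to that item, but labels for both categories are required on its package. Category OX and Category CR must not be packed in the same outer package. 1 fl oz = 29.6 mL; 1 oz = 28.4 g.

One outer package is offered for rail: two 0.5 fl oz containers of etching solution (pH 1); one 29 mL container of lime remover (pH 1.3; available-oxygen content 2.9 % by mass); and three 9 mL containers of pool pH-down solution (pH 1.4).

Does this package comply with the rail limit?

Yes

The etching solution has pH 1, which is ≤ 1.5, so it is Category CR (Corrosive).
Lime remover: pH 1.3 ≤ 1.5 → Category CR (Corrosive).
Pool pH-down solution: pH 1.4 ≤ 1.5 → Category CR (Corrosive).
Total Category CR: (two 0.5 fl oz containers = 29.6 mL) + 29 mL + (three 9 mL containers = 27 mL) = 85.6 mL.
85.6 mL is within the rail limit of 100 mL for Category CR.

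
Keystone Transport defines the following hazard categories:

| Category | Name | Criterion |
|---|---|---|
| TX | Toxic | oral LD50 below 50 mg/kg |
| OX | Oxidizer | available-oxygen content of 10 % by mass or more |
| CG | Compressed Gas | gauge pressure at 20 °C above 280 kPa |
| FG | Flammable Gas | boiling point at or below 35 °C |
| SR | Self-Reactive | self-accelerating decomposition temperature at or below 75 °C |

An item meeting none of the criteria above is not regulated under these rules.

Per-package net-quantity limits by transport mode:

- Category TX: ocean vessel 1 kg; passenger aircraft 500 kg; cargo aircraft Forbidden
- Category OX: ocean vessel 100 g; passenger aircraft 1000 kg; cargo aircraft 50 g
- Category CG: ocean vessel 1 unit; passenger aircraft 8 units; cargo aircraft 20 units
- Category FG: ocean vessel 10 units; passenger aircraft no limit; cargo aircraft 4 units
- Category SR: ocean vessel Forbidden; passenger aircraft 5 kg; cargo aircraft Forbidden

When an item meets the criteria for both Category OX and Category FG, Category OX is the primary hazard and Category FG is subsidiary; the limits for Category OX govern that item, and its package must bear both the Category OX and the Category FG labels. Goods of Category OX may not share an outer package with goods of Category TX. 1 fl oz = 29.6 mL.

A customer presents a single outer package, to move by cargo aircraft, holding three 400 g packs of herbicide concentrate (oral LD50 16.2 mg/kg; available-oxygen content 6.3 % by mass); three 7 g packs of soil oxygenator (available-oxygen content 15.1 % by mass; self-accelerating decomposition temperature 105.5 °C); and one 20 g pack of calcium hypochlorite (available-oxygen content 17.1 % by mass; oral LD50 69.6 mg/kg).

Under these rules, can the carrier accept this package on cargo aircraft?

The herbicide concentrate has oral LD50 16.2 mg/kg, which is < 50 mg/kg, so it is Category TX (Toxic).
The soil oxygenator has available-oxygen content 15.1 % by mass, which is ≥ 10 % by mass, so it is Category OX (Oxidizer).
With available-oxygen content 17.1 % by mass (≥ 10 % by mass), the calcium hypochlorite falls in Category OX.
Total Category OX: (three 7 g packs = 21 g) + 20 g = 41 g.
41 g ≤ 50 g (cargo aircraft limit, Category OX) — within limit.
Category TX quantity: three 400 g packs = 1.2 kg.
By cargo aircraft, Category TX is Forbidden regardless of quantity.
Category OX and Category TX may not share an outer package.

No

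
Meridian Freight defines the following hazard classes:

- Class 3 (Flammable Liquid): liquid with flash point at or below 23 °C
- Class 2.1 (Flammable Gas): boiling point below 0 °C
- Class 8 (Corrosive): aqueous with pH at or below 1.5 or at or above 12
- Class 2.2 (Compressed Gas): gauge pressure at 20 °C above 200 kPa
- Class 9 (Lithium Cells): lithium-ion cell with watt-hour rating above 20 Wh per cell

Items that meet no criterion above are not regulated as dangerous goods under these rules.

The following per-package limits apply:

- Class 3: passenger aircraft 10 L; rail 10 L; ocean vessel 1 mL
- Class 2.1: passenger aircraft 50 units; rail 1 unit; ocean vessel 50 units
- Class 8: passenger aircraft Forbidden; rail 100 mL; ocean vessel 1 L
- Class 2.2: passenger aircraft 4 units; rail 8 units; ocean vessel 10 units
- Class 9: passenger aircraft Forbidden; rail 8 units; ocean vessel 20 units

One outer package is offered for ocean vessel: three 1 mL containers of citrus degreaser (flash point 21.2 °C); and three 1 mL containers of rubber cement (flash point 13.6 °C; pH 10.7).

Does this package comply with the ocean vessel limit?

With flash point 21.2 °C (≤ 23 °C), the citrus degreaser falls in Class 3.
With flash point 13.6 °C (≤ 23 °C), the rubber cement falls in Class 3.
Total Class 3: (three 1 mL containers = 3 mL) + (three 1 mL containers = 3 mL) = 6 mL.
6 mL exceeds the ocean vessel limit of 1 mL for Class 3.

No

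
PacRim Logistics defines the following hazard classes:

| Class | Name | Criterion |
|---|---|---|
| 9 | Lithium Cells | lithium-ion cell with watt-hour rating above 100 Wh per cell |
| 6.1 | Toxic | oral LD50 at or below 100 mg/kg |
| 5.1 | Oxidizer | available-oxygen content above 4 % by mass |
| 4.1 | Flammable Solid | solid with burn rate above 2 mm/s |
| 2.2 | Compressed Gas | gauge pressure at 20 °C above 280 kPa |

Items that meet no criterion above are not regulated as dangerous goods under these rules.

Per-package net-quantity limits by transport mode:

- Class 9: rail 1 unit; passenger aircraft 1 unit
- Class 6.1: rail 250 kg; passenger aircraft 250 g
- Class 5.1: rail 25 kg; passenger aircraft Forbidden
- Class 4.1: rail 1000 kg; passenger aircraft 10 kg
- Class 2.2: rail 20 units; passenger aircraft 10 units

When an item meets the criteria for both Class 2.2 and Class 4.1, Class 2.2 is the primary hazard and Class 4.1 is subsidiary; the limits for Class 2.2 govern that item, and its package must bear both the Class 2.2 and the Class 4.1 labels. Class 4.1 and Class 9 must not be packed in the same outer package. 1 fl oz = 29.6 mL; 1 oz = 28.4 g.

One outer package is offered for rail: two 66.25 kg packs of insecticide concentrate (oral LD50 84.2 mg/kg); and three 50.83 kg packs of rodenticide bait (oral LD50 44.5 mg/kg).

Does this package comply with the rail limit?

No

The insecticide concentrate has oral LD50 84.2 mg/kg, which is ≤ 100 mg/kg, so it is Class 6.1 (Toxic).
Oral LD50 44.5 mg/kg meets the Class 6.1 criterion (Toxic), so the rodenticide bait is Class 6.1.
Class 6.1 net quantity: (two 66.25 kg packs = 132.5 kg) + (three 50.83 kg packs = 152.49 kg) = 284.99 kg.
That exceeds the Class 6.1 rail limit of 250 kg.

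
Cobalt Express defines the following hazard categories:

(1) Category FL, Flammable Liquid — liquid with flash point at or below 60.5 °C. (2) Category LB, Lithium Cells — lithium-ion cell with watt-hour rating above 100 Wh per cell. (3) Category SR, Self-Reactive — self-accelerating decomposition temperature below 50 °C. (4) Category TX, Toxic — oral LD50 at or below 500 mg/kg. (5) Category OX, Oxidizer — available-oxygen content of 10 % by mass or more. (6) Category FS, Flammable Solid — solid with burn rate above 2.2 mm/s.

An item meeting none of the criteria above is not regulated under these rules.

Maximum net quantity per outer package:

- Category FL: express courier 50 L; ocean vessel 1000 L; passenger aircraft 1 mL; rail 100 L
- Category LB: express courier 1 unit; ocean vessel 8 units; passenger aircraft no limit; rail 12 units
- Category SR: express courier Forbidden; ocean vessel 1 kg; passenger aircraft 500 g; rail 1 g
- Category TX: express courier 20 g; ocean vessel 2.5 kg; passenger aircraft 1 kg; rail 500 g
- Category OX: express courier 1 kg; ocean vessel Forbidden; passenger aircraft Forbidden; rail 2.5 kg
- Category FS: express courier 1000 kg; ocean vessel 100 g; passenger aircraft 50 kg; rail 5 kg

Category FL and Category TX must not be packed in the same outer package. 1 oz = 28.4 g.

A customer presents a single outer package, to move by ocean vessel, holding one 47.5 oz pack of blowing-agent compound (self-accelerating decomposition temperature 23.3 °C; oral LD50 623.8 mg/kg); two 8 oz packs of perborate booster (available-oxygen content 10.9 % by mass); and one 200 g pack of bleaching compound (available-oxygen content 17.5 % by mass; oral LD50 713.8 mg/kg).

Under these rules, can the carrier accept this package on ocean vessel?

No

Self-accelerating decomposition temperature 23.3 °C meets the Category SR criterion (Self-Reactive), so the blowing-agent compound is Category SR.
The perborate booster has available-oxygen content 10.9 % by mass, which is ≥ 10 % by mass, so it is Category OX (Oxidizer).
Bleaching compound: available-oxygen content 17.5 % by mass ≥ 10 % by mass → Category OX (Oxidizer).
Total Category OX: (two 8 oz packs = 454.4 g) + 200 g = 654.4 g.
By ocean vessel, Category OX is Forbidden regardless of quantity.
Category SR quantity: one 47.5 oz pack = 1.349 kg.
1.349 kg exceeds the ocean vessel limit of 1 kg for Category SR.
The segregation rule (Category FL with Category TX) does not apply to Category OX with Category SR.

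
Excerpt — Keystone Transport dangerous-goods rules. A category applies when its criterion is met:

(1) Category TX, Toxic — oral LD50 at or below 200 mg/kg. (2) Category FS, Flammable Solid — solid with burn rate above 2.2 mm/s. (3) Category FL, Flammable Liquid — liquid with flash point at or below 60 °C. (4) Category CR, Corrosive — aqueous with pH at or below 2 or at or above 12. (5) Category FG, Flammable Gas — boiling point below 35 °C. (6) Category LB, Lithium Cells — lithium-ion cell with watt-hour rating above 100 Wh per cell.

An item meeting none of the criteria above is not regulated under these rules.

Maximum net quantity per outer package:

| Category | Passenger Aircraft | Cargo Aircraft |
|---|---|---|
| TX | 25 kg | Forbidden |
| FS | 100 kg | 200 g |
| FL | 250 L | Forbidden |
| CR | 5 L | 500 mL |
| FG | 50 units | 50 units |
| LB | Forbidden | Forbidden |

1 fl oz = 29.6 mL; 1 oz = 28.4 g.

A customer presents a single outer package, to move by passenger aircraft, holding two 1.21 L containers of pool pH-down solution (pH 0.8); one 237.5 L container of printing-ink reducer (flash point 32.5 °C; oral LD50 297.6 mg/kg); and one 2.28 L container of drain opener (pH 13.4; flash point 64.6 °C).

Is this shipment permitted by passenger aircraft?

Yes

pH 0.8 meets the Category CR criterion (Corrosive), so the pool pH-down solution is Category CR.
Printing-ink reducer: flash point 32.5 °C ≤ 60 °C → Category FL (Flammable Liquid).
With pH 13.4 (≥ 12), the drain opener falls in Category CR.
Total Category CR: (two 1.21 L containers = 2.42 L) + 2.28 L = 4.7 L.
4.7 L ≤ 5 L (passenger aircraft limit, Category CR) — within limit.
Category FL quantity: 237.5 L.
That is within the Category FL passenger aircraft limit of 250 L.
Every hazard category is within its passenger aircraft limit and no segregation rule is violated.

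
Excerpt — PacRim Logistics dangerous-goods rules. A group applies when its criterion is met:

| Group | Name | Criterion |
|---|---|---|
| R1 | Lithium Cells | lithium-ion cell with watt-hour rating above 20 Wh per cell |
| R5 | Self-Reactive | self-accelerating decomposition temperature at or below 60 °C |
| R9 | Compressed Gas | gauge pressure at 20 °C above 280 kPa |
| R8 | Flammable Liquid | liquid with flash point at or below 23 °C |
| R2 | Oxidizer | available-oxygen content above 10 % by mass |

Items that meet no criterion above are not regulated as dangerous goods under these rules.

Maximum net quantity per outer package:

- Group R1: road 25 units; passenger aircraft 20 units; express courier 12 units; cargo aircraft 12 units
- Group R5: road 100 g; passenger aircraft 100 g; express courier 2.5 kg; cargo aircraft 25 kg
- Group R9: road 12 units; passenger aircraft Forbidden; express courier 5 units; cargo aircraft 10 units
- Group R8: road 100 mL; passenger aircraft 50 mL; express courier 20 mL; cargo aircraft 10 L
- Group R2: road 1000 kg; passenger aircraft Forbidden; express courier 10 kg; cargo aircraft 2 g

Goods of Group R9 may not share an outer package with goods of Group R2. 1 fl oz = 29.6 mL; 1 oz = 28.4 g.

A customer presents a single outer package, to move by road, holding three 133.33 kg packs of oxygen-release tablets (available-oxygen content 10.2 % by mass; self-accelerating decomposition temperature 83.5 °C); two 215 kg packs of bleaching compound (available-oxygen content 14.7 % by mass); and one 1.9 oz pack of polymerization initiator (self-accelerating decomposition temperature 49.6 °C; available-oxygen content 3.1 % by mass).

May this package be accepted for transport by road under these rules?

Available-oxygen content 10.2 % by mass meets the Group R2 criterion (Oxidizer), so the oxygen-release tablets are Group R2.
The bleaching compound has available-oxygen content 14.7 % by mass, which is > 10 % by mass, so it is Group R2 (Oxidizer).
Self-accelerating decomposition temperature 49.6 °C meets the Group R5 criterion (Self-Reactive), so the polymerization initiator is Group R5.
Total Group R2: (three 133.33 kg packs = 399.99 kg) + (two 215 kg packs = 430 kg) = 829.99 kg.
That is within the Group R2 road limit of 1000 kg.
Group R5 quantity: one 1.9 oz pack = 53.96 g.
53.96 g ≤ 100 g (road limit, Group R5) — within limit.
The segregation rule (Group R9 with Group R2) does not apply to Group R2 with Group R5.
Every hazard group is within its road limit and no segregation rule is violated.

Yes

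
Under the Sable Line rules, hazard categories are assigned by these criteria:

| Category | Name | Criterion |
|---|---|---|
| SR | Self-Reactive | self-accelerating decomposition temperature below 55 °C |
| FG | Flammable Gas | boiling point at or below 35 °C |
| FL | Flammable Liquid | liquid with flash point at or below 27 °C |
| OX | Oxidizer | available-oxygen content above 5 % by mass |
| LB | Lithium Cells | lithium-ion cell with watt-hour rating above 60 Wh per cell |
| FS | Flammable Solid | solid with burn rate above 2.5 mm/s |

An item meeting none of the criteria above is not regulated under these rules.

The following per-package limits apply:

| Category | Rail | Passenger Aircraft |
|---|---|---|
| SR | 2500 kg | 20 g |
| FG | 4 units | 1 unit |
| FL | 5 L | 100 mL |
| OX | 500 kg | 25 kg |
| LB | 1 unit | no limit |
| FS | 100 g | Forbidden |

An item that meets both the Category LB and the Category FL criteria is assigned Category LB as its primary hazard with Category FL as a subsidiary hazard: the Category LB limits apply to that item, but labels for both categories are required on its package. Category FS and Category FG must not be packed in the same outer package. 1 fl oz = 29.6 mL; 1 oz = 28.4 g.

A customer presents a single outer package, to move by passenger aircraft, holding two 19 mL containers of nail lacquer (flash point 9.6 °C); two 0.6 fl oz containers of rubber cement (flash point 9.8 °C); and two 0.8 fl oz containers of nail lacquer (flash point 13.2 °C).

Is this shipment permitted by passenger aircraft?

With flash point 9.6 °C (≤ 27 °C), the nail lacquer falls in Category FL.
Flash point 9.8 °C meets the Category FL criterion (Flammable Liquid), so the rubber cement is Category FL.
Flash point 13.2 °C meets the Category FL criterion (Flammable Liquid), so the nail lacquer is Category FL.
Category FL net quantity: (two 19 mL containers = 38 mL) + (two 0.6 fl oz containers = 35.52 mL) + (two 0.8 fl oz containers = 47.36 mL) = 120.88 mL.
120.88 mL > 100 mL (passenger aircraft limit, Category FL) — over the limit.

No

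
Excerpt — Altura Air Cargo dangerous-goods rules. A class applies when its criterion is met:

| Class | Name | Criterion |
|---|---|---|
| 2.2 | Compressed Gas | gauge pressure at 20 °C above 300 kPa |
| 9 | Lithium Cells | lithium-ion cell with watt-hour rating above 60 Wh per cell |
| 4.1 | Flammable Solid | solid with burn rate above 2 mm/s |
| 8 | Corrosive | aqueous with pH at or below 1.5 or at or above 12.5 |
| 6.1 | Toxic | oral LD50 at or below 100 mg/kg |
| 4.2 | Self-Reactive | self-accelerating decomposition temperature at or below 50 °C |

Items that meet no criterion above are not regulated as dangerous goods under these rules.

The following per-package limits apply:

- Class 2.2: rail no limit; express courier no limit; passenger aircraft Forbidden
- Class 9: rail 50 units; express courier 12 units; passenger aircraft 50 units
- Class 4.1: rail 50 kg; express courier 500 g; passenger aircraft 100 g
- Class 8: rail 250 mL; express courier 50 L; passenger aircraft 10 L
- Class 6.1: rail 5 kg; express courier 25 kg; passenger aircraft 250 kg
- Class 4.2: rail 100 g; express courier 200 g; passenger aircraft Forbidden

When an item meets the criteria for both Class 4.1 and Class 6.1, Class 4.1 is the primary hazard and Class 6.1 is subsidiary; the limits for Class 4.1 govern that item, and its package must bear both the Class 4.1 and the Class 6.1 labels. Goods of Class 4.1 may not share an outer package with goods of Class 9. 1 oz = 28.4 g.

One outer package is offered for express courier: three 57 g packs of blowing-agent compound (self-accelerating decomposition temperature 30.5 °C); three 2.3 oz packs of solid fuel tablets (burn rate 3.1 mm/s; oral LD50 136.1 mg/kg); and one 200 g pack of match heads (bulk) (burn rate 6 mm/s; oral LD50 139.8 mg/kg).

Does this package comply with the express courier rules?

Yes

The blowing-agent compound has self-accelerating decomposition temperature 30.5 °C, which is ≤ 50 °C, so it is Class 4.2 (Self-Reactive).
The solid fuel tablets have burn rate 3.1 mm/s, which is > 2 mm/s, so they are Class 4.1 (Flammable Solid).
Match heads (bulk): burn rate 6 mm/s > 2 mm/s → Class 4.1 (Flammable Solid).
Class 4.2 quantity: three 57 g packs = 171 g.
171 g is within the express courier limit of 200 g for Class 4.2.
Class 4.1 net quantity: (three 2.3 oz packs = 195.96 g) + 200 g = 395.96 g.
395.96 g ≤ 500 g (express courier limit, Class 4.1) — within limit.
The segregation rule (Class 4.1 with Class 9) does not apply to Class 4.2 with Class 4.1.
Every hazard class is within its express courier limit and no segregation rule is violated.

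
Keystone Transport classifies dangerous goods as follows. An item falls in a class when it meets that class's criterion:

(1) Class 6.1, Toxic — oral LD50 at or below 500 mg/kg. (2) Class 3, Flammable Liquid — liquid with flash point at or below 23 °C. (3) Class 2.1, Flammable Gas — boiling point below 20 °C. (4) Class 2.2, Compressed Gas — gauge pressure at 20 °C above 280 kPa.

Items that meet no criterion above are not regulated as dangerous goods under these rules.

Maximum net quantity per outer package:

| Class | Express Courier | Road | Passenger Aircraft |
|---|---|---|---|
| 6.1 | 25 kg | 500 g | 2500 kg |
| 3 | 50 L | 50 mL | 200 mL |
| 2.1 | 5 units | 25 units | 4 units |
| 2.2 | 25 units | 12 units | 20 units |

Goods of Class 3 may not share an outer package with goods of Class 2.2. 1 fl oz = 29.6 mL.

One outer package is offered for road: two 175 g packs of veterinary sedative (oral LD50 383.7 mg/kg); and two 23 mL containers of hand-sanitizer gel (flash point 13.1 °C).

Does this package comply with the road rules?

Oral LD50 383.7 mg/kg meets the Class 6.1 criterion (Toxic), so the veterinary sedative is Class 6.1.
The hand-sanitizer gel has flash point 13.1 °C, which is ≤ 23 °C, so it is Class 3 (Flammable Liquid).
Class 3 quantity: two 23 mL containers = 46 mL.
46 mL is within the road limit of 50 mL for Class 3.
Class 6.1 quantity: two 175 g packs = 350 g.
That is within the Class 6.1 road limit of 500 g.
The segregation rule (Class 3 with Class 2.2) does not apply to Class 3 with Class 6.1.
Every hazard class is within its road limit and no segregation rule is violated.

Yes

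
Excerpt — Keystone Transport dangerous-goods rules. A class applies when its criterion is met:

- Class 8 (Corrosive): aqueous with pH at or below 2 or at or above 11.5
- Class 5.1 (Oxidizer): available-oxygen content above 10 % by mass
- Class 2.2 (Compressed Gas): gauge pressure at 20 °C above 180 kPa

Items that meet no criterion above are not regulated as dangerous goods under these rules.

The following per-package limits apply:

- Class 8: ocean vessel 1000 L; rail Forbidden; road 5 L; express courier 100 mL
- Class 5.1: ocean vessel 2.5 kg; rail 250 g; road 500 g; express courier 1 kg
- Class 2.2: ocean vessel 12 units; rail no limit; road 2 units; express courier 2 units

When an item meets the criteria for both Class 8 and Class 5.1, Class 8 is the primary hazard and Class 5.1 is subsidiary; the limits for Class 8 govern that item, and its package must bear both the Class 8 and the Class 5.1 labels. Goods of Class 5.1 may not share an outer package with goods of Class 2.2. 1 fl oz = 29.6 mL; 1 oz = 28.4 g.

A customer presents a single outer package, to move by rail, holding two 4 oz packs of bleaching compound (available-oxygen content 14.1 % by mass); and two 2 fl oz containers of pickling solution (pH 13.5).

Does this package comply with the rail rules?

With available-oxygen content 14.1 % by mass (> 10 % by mass), the bleaching compound falls in Class 5.1.
Pickling solution: pH 13.5 ≥ 11.5 → Class 8 (Corrosive).
Class 5.1 quantity: two 4 oz packs = 227.2 g.
227.2 g ≤ 250 g (rail limit, Class 5.1) — within limit.
Class 8 quantity: two 2 fl oz containers = 118.4 mL.
Class 8 is Forbidden by rail.
The segregation rule (Class 5.1 with Class 2.2) does not apply to Class 5.1 with Class 8.

No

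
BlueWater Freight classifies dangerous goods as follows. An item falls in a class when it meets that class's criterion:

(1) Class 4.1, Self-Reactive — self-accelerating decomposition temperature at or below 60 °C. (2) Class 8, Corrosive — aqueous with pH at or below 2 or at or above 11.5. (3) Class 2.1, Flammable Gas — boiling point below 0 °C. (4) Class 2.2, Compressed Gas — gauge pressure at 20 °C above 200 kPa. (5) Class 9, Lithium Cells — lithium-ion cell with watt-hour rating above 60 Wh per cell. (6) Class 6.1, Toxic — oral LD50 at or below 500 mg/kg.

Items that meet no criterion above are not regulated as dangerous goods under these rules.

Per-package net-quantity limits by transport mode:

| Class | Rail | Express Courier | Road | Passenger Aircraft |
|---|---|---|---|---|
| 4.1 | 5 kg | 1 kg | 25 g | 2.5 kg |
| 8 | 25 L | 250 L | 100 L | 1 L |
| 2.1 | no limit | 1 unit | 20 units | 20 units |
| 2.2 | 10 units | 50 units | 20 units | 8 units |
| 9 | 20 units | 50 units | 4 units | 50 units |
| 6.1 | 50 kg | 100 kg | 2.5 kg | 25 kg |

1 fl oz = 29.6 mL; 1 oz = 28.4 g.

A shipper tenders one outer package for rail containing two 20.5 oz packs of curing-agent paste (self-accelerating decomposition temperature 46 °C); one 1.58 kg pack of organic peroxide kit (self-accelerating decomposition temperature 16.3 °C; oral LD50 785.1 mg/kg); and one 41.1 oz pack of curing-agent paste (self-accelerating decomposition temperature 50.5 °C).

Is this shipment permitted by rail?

Self-accelerating decomposition temperature 46 °C meets the Class 4.1 criterion (Self-Reactive), so the curing-agent paste is Class 4.1.
Self-accelerating decomposition temperature 16.3 °C meets the Class 4.1 criterion (Self-Reactive), so the organic peroxide kit is Class 4.1.
The curing-agent paste has self-accelerating decomposition temperature 50.5 °C, which is ≤ 60 °C, so it is Class 4.1 (Self-Reactive).
Total Class 4.1: (two 20.5 oz packs = 1164.4 g) + 1.58 kg + (one 41.1 oz pack = 1167.24 g) = 3911.64 g.
3911.64 g ≤ 5 kg (rail limit, Class 4.1) — within limit.

Yes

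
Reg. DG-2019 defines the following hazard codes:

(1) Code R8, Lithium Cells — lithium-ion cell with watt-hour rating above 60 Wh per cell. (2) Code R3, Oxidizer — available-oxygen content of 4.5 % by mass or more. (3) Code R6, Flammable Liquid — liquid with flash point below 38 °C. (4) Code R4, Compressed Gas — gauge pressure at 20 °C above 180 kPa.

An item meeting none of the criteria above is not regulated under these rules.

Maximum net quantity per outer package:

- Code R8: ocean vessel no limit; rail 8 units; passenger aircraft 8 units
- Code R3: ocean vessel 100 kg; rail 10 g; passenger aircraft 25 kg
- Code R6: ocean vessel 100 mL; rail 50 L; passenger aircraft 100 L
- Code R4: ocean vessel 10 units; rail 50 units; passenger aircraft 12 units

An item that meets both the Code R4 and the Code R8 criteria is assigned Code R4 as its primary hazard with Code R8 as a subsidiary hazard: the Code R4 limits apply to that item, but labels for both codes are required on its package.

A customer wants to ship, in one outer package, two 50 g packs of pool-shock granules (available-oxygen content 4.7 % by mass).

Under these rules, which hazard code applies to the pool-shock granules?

Code R3

With available-oxygen content 4.7 % by mass (≥ 4.5 % by mass), the pool-shock granules fall in Code R3.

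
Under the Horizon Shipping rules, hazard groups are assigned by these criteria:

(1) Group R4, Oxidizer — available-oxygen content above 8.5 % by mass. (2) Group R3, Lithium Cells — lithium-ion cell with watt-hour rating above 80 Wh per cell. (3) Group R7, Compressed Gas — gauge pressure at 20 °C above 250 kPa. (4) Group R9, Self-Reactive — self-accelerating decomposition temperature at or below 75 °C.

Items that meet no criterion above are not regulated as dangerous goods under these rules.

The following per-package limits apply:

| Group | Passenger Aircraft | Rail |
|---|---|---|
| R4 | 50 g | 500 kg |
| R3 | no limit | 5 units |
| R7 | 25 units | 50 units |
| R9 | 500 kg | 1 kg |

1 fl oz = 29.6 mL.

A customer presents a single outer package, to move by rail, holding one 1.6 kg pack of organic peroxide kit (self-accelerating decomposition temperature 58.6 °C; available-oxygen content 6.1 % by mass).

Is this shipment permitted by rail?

Self-accelerating decomposition temperature 58.6 °C meets the Group R9 criterion (Self-Reactive), so the organic peroxide kit is Group R9.
Group R9 quantity: 1.6 kg.
That exceeds the Group R9 rail limit of 1 kg.

No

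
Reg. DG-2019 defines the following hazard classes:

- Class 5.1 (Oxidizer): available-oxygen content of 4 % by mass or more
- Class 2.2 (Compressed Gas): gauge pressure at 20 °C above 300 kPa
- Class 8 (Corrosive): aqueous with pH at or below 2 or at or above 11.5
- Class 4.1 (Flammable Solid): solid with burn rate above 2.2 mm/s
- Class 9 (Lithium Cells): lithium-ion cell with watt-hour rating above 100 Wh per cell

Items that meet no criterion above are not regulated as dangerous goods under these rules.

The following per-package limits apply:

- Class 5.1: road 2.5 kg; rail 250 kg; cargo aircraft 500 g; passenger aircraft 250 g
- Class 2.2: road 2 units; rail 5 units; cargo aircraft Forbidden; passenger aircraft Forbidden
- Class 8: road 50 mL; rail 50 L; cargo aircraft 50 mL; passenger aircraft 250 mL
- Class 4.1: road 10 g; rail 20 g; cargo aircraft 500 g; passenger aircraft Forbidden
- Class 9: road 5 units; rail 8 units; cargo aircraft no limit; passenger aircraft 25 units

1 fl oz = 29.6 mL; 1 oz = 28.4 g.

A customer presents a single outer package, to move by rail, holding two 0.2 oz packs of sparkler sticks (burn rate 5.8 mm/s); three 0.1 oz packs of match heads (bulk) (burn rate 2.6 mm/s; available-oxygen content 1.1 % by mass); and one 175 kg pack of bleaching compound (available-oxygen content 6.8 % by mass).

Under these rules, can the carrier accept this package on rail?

Burn rate 5.8 mm/s meets the Class 4.1 criterion (Flammable Solid), so the sparkler sticks are Class 4.1.
Match heads (bulk): burn rate 2.6 mm/s > 2.2 mm/s → Class 4.1 (Flammable Solid).
Bleaching compound: available-oxygen content 6.8 % by mass ≥ 4 % by mass → Class 5.1 (Oxidizer).
Total Class 4.1: (two 0.2 oz packs = 11.36 g) + (three 0.1 oz packs = 8.52 g) = 19.88 g.
19.88 g ≤ 20 g (rail limit, Class 4.1) — within limit.
Class 5.1 quantity: 175 kg.
175 kg ≤ 250 kg (rail limit, Class 5.1) — within limit.
Every hazard class is within its rail limit and no segregation rule is violated.

Yes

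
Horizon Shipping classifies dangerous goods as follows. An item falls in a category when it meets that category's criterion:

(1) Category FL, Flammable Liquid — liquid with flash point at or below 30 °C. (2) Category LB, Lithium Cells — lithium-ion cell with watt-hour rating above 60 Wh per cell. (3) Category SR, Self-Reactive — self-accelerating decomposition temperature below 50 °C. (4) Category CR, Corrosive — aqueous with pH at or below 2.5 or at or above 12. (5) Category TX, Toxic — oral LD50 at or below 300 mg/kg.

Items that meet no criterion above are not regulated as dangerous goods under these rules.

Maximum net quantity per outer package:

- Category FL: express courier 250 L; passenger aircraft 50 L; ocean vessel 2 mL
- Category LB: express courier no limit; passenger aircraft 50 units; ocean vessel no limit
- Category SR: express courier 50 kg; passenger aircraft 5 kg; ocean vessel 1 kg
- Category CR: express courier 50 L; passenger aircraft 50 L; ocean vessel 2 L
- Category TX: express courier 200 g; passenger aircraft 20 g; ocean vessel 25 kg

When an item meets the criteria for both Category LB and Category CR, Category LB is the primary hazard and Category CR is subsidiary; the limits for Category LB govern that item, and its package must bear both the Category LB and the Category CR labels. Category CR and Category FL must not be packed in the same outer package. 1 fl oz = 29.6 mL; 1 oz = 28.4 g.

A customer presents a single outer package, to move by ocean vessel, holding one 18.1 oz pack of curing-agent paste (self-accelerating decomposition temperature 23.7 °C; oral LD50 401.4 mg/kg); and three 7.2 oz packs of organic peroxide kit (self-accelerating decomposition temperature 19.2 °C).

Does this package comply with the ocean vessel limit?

No

Self-accelerating decomposition temperature 23.7 °C meets the Category SR criterion (Self-Reactive), so the curing-agent paste is Category SR.
Self-accelerating decomposition temperature 19.2 °C meets the Category SR criterion (Self-Reactive), so the organic peroxide kit is Category SR.
Total Category SR: (one 18.1 oz pack = 514.04 g) + (three 7.2 oz packs = 613.44 g) = 1127.48 g.
1127.48 g exceeds the ocean vessel limit of 1 kg for Category SR.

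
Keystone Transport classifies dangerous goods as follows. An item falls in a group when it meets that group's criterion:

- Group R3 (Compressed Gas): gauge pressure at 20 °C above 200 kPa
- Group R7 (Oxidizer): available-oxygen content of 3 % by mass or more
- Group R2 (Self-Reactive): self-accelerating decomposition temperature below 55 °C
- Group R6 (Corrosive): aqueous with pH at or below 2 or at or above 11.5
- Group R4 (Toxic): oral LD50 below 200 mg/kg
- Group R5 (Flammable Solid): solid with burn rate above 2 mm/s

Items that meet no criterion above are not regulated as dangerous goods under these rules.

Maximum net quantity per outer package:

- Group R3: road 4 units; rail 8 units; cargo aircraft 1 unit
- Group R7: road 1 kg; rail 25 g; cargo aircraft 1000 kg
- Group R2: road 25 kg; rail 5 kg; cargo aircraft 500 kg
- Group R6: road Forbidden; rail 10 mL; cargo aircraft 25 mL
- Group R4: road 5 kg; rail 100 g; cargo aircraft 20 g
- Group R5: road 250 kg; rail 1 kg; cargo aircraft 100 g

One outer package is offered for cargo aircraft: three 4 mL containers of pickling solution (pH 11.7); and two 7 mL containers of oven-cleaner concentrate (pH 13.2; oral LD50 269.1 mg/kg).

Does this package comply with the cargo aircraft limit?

With pH 11.7 (≥ 11.5), the pickling solution falls in Group R6.
With pH 13.2 (≥ 11.5), the oven-cleaner concentrate falls in Group R6.
Total Group R6: (three 4 mL containers = 12 mL) + (two 7 mL containers = 14 mL) = 26 mL.
26 mL exceeds the cargo aircraft limit of 25 mL for Group R6.

No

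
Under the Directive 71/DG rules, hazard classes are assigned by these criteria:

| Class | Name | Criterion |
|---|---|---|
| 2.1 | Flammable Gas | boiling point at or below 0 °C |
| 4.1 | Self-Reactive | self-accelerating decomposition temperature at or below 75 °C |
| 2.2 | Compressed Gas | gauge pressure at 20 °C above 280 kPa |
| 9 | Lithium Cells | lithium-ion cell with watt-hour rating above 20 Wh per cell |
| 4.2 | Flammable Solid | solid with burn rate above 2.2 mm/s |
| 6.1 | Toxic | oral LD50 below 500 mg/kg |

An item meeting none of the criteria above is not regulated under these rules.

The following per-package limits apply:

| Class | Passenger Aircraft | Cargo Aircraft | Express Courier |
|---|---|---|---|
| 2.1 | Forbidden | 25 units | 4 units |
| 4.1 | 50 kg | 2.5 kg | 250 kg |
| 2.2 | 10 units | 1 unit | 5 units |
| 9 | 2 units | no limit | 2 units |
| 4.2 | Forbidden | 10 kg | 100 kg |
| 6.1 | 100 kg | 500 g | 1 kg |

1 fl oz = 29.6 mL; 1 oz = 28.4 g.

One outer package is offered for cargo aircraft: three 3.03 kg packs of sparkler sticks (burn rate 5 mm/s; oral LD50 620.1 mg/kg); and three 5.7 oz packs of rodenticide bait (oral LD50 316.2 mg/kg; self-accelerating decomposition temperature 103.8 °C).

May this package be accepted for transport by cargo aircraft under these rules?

Yes

Sparkler sticks: burn rate 5 mm/s > 2.2 mm/s → Class 4.2 (Flammable Solid).
With oral LD50 316.2 mg/kg (< 500 mg/kg), the rodenticide bait falls in Class 6.1.
Class 6.1 quantity: three 5.7 oz packs = 485.64 g.
That is within the Class 6.1 cargo aircraft limit of 500 g.
Class 4.2 quantity: three 3.03 kg packs = 9.09 kg.
That is within the Class 4.2 cargo aircraft limit of 10 kg.
Every hazard class is within its cargo aircraft limit and no segregation rule is violated.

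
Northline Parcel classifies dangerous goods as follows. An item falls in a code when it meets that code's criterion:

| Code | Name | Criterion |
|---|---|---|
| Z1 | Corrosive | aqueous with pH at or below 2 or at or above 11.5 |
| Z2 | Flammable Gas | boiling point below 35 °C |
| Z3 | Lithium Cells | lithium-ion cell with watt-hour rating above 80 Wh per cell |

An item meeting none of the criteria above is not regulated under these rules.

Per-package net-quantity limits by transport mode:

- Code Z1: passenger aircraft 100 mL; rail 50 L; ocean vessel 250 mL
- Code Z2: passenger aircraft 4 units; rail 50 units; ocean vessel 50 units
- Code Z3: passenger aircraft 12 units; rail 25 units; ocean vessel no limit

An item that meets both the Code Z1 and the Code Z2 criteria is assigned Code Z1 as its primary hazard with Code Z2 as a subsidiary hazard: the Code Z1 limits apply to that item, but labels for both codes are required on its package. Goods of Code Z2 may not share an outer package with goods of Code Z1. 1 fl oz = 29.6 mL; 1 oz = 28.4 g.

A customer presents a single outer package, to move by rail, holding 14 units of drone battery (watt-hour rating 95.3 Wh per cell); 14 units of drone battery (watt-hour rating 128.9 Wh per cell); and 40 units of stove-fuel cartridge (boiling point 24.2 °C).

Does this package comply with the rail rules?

With watt-hour rating 95.3 Wh per cell (> 80 Wh per cell), the drone battery falls in Code Z3.
With watt-hour rating 128.9 Wh per cell (> 80 Wh per cell), the drone battery falls in Code Z3.
Boiling point 24.2 °C meets the Code Z2 criterion (Flammable Gas), so the stove-fuel cartridge is Code Z2.
Code Z3 net quantity: 14 units + 14 units = 28 units.
28 units exceeds the rail limit of 25 units for Code Z3.
Code Z2 quantity: 40 units.
40 units is within the rail limit of 50 units for Code Z2.
The segregation rule (Code Z2 with Code Z1) does not apply to Code Z3 with Code Z2.

No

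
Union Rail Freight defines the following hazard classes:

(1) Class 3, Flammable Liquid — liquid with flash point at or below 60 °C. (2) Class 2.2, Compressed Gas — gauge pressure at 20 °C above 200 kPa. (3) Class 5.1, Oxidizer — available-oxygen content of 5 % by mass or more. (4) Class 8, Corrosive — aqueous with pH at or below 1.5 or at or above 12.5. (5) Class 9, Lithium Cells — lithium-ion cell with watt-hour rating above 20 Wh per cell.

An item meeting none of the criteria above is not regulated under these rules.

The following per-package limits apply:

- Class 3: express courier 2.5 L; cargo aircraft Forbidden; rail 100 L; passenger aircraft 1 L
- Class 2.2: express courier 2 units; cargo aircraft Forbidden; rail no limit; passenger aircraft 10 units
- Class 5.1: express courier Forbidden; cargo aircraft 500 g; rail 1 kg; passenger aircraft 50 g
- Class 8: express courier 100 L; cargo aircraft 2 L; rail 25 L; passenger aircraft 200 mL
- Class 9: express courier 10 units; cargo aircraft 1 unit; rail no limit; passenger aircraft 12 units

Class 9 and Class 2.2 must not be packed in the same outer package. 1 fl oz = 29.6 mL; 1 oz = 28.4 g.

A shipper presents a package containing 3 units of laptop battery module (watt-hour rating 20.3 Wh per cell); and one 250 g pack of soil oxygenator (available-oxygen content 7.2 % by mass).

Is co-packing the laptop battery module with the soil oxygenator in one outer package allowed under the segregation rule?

Yes

With watt-hour rating 20.3 Wh per cell (> 20 Wh per cell), the laptop battery module falls in Class 9.
With available-oxygen content 7.2 % by mass (≥ 5 % by mass), the soil oxygenator falls in Class 5.1.
No segregation rule bars Class 9 with Class 5.1.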